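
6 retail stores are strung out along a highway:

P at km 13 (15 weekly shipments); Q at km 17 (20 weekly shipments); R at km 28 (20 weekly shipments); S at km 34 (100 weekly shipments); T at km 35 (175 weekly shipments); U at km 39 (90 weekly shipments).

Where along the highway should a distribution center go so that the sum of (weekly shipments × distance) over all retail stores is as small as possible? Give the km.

For a sum of weighted absolute distances on a line, the optimum is the weighted median (not the mean). Total weight W = 420; half-weight = 210.
Sort by position and accumulate weight:
  km 13 (P, w=15) → cum 15
  km 17 (Q, w=20) → cum 35
  km 28 (R, w=20) → cum 55
  km 34 (S, w=100) → cum 155
  km 35 (T, w=175) → cum 330  ≥ 210 → median here
  km 39 (U, w=90) → cum 420
Optimal location: km 35.

x = 35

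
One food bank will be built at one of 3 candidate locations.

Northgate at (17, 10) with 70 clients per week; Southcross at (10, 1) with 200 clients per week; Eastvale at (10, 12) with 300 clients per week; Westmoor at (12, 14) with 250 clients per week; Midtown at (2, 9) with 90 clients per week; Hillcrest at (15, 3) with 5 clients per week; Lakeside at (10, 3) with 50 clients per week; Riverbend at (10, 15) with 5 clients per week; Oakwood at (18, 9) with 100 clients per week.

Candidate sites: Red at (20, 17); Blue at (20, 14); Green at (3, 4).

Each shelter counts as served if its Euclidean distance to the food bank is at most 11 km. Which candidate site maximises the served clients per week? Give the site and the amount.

Coverage radius r = 11 km; a point is covered iff (Δx)²+(Δy)² ≤ 11² = 121.
  Red (20, 17): covers {Northgate, Westmoor, Riverbend, Oakwood} → 425
  Blue (20, 14): covers {Northgate, Eastvale, Westmoor, Riverbend, Oakwood} → 725
  Green (3, 4): covers {Southcross, Eastvale, Midtown, Lakeside} → 640
Maximum coverage at Blue: 725 clients per week.

Blue, covering 725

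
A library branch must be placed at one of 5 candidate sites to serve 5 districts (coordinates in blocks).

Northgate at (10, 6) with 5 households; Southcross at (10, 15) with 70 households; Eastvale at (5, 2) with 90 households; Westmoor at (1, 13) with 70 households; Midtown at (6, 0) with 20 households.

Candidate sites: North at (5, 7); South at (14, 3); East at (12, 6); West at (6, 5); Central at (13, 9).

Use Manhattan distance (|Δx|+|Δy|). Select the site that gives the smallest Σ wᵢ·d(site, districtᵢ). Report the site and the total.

North, total 2250 blocks

Total weighted distance at each candidate:
  North (5, 7): total = 2250
  South (14, 3): total = 3885
  East (12, 6): total = 3270
  West (6, 5): total = 2375
  Central (13, 9): total = 3450
Minimum is at North with total 2250 blocks.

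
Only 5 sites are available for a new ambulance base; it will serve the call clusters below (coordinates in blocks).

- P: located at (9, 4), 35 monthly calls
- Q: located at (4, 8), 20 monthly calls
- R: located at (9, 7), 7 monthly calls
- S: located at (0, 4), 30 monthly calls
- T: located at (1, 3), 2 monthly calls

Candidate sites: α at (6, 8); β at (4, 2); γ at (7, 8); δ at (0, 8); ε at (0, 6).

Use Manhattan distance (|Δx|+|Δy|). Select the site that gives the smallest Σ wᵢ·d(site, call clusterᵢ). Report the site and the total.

Total weighted distance at each candidate:
  α (6, 8): total = 633
  β (4, 2): total = 623
  γ (7, 8): total = 643
  δ (0, 8): total = 737
  ε (0, 6): total = 643
Minimum is at β with total 623 blocks.

β, total 623 blocks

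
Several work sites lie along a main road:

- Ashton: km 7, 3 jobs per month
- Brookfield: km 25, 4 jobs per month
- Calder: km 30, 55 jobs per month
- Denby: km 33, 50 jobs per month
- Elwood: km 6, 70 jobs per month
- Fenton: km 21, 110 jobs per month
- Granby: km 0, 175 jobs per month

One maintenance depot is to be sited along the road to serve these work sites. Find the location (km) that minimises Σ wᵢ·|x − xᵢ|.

For a sum of weighted absolute distances on a line, the optimum is the weighted median (not the mean). Total weight W = 467; half-weight = 233.5.
Sort by position and accumulate weight:
  km 0 (Granby, w=175) → cum 175
  km 6 (Elwood, w=70) → cum 245  ≥ 233.5 → median here
  km 7 (Ashton, w=3) → cum 248
  km 21 (Fenton, w=110) → cum 358
  km 25 (Brookfield, w=4) → cum 362
  km 30 (Calder, w=55) → cum 417
  km 33 (Denby, w=50) → cum 467
Optimal location: km 6.

x = 6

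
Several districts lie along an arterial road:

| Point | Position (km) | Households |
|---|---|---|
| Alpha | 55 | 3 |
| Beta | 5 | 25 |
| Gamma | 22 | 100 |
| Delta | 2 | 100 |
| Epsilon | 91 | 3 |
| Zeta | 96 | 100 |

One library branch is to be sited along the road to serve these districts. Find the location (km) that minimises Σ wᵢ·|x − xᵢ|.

For a sum of weighted absolute distances on a line, the optimum is the weighted median (not the mean). Total weight W = 331; half-weight = 165.5.
Sort by position and accumulate weight:
  km 2 (Delta, w=100) → cum 100
  km 5 (Beta, w=25) → cum 125
  km 22 (Gamma, w=100) → cum 225  ≥ 165.5 → median here
  km 55 (Alpha, w=3) → cum 228
  km 91 (Epsilon, w=3) → cum 231
  km 96 (Zeta, w=100) → cum 331
Optimal location: km 22.

x = 22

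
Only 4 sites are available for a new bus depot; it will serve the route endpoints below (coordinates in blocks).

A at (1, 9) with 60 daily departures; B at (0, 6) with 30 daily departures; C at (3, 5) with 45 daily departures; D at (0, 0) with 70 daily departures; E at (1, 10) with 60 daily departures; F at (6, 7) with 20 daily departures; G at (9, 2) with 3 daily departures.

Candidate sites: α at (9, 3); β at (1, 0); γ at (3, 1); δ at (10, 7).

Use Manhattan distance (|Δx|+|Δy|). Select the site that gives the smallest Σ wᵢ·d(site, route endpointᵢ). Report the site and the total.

Total weighted distance at each candidate:
  α (9, 3): total = 3443
  β (1, 0): total = 2005
  γ (3, 1): total = 2161
  δ (10, 7): total = 3403
Minimum is at β with total 2005 blocks.

β, total 2005 blocks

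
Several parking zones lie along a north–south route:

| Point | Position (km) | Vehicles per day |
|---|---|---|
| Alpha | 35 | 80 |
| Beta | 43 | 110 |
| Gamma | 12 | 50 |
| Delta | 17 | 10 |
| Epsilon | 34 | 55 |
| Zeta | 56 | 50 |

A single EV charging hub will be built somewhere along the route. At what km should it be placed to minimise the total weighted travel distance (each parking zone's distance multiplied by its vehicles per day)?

For a sum of weighted absolute distances on a line, the optimum is the weighted median (not the mean). Total weight W = 355; half-weight = 177.5.
Sort by position and accumulate weight:
  km 12 (Gamma, w=50) → cum 50
  km 17 (Delta, w=10) → cum 60
  km 34 (Epsilon, w=55) → cum 115
  km 35 (Alpha, w=80) → cum 195  ≥ 177.5 → median here
  km 43 (Beta, w=110) → cum 305
  km 56 (Zeta, w=50) → cum 355
Optimal location: km 35.

x = 35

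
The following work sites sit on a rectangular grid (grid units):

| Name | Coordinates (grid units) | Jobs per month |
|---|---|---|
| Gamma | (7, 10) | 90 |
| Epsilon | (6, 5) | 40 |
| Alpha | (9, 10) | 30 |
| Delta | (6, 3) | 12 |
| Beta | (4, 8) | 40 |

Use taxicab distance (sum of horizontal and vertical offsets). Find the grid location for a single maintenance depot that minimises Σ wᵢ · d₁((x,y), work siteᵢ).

Manhattan distance separates: Σwᵢ(|x−xᵢ|+|y−yᵢ|) = Σwᵢ|x−xᵢ| + Σwᵢ|y−yᵢ|, so x and y are optimised independently as 1-D weighted medians.
Total weight W = 212; half = 106.
x-coordinate, sorted with cumulative weight:
  x=4 (Beta, w=40) cum 40
  x=6 (Epsilon, w=40) cum 80
  x=6 (Delta, w=12) cum 92
  x=7 (Gamma, w=90) cum 182  ← median
  x=9 (Alpha, w=30) cum 212
⇒ x* = 7
y-coordinate, sorted with cumulative weight:
  y=3 (Delta, w=12) cum 12
  y=5 (Epsilon, w=40) cum 52
  y=8 (Beta, w=40) cum 92
  y=10 (Gamma, w=90) cum 182  ← median
  y=10 (Alpha, w=30) cum 212
⇒ y* = 10

(7, 10)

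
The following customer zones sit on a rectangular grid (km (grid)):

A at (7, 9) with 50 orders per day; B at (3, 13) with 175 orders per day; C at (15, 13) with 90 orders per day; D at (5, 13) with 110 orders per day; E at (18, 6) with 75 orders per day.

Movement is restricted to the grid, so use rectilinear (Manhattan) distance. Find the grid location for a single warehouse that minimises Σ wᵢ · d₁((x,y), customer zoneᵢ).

(5, 13)

Manhattan distance separates: Σwᵢ(|x−xᵢ|+|y−yᵢ|) = Σwᵢ|x−xᵢ| + Σwᵢ|y−yᵢ|, so x and y are optimised independently as 1-D weighted medians.
Total weight W = 500; half = 250.
x-coordinate, sorted with cumulative weight:
  x=3 (B, w=175) cum 175
  x=5 (D, w=110) cum 285  ← median
  x=7 (A, w=50) cum 335
  x=15 (C, w=90) cum 425
  x=18 (E, w=75) cum 500
⇒ x* = 5
y-coordinate, sorted with cumulative weight:
  y=6 (E, w=75) cum 75
  y=9 (A, w=50) cum 125
  y=13 (B, w=175) cum 300  ← median
  y=13 (C, w=90) cum 390
  y=13 (D, w=110) cum 500
⇒ y* = 13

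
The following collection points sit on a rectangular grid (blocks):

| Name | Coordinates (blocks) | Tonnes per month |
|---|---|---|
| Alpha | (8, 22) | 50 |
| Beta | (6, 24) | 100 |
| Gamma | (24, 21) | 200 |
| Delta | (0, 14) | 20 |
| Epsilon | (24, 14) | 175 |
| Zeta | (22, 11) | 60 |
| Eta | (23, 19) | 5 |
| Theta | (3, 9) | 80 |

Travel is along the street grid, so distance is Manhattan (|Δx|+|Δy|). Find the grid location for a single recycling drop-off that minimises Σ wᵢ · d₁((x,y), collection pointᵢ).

Manhattan distance separates: Σwᵢ(|x−xᵢ|+|y−yᵢ|) = Σwᵢ|x−xᵢ| + Σwᵢ|y−yᵢ|, so x and y are optimised independently as 1-D weighted medians.
Total weight W = 690; half = 345.
x-coordinate, sorted with cumulative weight:
  x=0 (Delta, w=20) cum 20
  x=3 (Theta, w=80) cum 100
  x=6 (Beta, w=100) cum 200
  x=8 (Alpha, w=50) cum 250
  x=22 (Zeta, w=60) cum 310
  x=23 (Eta, w=5) cum 315
  x=24 (Gamma, w=200) cum 515  ← median
  x=24 (Epsilon, w=175) cum 690
⇒ x* = 24
y-coordinate, sorted with cumulative weight:
  y=9 (Theta, w=80) cum 80
  y=11 (Zeta, w=60) cum 140
  y=14 (Delta, w=20) cum 160
  y=14 (Epsilon, w=175) cum 335
  y=19 (Eta, w=5) cum 340
  y=21 (Gamma, w=200) cum 540  ← median
  y=22 (Alpha, w=50) cum 590
  y=24 (Beta, w=100) cum 690
⇒ y* = 21

(24, 21)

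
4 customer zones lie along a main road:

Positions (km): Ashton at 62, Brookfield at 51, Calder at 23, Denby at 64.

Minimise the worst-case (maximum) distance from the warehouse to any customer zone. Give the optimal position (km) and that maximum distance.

The 1-center on a line is the midpoint of the two extreme points: leftmost at 23, rightmost at 64.
Optimal location = (23 + 64)/2 = 43.5; maximum distance = (64 − 23)/2 = 20.5.

location 43.5, max distance 20.5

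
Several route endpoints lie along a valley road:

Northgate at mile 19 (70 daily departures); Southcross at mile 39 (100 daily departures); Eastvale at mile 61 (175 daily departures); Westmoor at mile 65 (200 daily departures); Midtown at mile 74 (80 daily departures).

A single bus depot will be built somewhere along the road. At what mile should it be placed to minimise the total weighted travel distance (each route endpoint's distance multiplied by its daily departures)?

x = 61

For a sum of weighted absolute distances on a line, the optimum is the weighted median (not the mean). Total weight W = 625; half-weight = 312.5.
Sort by position and accumulate weight:
  mile 19 (Northgate, w=70) → cum 70
  mile 39 (Southcross, w=100) → cum 170
  mile 61 (Eastvale, w=175) → cum 345  ≥ 312.5 → median here
  mile 65 (Westmoor, w=200) → cum 545
  mile 74 (Midtown, w=80) → cum 625
Optimal location: mile 61.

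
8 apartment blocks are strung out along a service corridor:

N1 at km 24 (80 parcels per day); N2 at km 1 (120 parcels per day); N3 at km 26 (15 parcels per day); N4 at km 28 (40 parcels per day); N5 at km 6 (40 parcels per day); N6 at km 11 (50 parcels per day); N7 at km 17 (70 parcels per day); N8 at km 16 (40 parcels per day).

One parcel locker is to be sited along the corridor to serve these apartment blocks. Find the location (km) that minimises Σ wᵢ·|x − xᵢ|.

For a sum of weighted absolute distances on a line, the optimum is the weighted median (not the mean). Total weight W = 455; half-weight = 227.5.
Sort by position and accumulate weight:
  km 1 (N2, w=120) → cum 120
  km 6 (N5, w=40) → cum 160
  km 11 (N6, w=50) → cum 210
  km 16 (N8, w=40) → cum 250  ≥ 227.5 → median here
  km 17 (N7, w=70) → cum 320
  km 24 (N1, w=80) → cum 400
  km 26 (N3, w=15) → cum 415
  km 28 (N4, w=40) → cum 455
Optimal location: km 16.

x = 16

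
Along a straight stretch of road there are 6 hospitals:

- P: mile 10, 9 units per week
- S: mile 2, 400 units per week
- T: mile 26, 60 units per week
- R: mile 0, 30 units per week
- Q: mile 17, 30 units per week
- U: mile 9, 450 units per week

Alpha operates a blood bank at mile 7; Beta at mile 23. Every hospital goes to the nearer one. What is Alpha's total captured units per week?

The indifferent point is the midpoint (7+23)/2 = 15; hospitals left of it (closer to Alpha at 7) go to Alpha, those right go to Beta.
  R at 0 (w=30) → Alpha
  S at 2 (w=400) → Alpha
  U at 9 (w=450) → Alpha
  P at 10 (w=9) → Alpha
  Q at 17 (w=30) → Beta
  T at 26 (w=60) → Beta
Alpha captures 889; Beta captures 90.

889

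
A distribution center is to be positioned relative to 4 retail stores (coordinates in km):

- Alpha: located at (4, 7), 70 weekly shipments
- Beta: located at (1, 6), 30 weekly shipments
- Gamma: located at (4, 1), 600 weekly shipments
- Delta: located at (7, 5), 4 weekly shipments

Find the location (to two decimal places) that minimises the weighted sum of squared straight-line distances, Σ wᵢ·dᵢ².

The minimiser of Σwᵢ‖p−pᵢ‖² is the weighted centroid p* = (Σwᵢpᵢ)/(Σwᵢ).
Σwᵢ = 704.
Σwᵢxᵢ = 70·4 + 30·1 + 600·4 + 4·7 = 2738.
Σwᵢyᵢ = 70·7 + 30·6 + 600·1 + 4·5 = 1290.
x* = 2738/704 = 3.89, y* = 1290/704 = 1.83.

(3.89, 1.83)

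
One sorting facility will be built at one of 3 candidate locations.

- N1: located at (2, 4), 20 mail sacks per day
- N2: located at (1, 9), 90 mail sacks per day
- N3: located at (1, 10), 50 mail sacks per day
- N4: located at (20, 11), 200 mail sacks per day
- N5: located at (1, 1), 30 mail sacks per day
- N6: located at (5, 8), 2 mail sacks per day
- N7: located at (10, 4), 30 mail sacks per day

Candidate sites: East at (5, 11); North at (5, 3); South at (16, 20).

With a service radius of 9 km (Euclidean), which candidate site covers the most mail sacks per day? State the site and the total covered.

Coverage radius r = 9 km; a point is covered iff (Δx)²+(Δy)² ≤ 9² = 81.
  East (5, 11): covers {N1, N2, N3, N6, N7} → 192
  North (5, 3): covers {N1, N2, N3, N5, N6, N7} → 222
  South (16, 20): covers {none} → 0
Maximum coverage at North: 222 mail sacks per day.

North, covering 222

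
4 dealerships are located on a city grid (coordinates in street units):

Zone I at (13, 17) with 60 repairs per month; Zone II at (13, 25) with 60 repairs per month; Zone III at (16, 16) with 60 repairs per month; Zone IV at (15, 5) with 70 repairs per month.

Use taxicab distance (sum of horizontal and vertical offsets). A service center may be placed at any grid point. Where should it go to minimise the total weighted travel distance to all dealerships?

(15, 16)

Manhattan distance separates: Σwᵢ(|x−xᵢ|+|y−yᵢ|) = Σwᵢ|x−xᵢ| + Σwᵢ|y−yᵢ|, so x and y are optimised independently as 1-D weighted medians.
Total weight W = 250; half = 125.
x-coordinate, sorted with cumulative weight:
  x=13 (Zone I, w=60) cum 60
  x=13 (Zone II, w=60) cum 120
  x=15 (Zone IV, w=70) cum 190  ← median
  x=16 (Zone III, w=60) cum 250
⇒ x* = 15
y-coordinate, sorted with cumulative weight:
  y=5 (Zone IV, w=70) cum 70
  y=16 (Zone III, w=60) cum 130  ← median
  y=17 (Zone I, w=60) cum 190
  y=25 (Zone II, w=60) cum 250
⇒ y* = 16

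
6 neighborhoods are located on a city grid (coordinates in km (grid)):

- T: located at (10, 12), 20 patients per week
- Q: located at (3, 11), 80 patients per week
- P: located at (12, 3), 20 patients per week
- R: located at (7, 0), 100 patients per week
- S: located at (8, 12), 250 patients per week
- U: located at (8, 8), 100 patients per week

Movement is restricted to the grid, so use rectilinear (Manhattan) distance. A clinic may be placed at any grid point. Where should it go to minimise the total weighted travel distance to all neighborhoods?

Manhattan distance separates: Σwᵢ(|x−xᵢ|+|y−yᵢ|) = Σwᵢ|x−xᵢ| + Σwᵢ|y−yᵢ|, so x and y are optimised independently as 1-D weighted medians.
Total weight W = 570; half = 285.
x-coordinate, sorted with cumulative weight:
  x=3 (Q, w=80) cum 80
  x=7 (R, w=100) cum 180
  x=8 (S, w=250) cum 430  ← median
  x=8 (U, w=100) cum 530
  x=10 (T, w=20) cum 550
  x=12 (P, w=20) cum 570
⇒ x* = 8
y-coordinate, sorted with cumulative weight:
  y=0 (R, w=100) cum 100
  y=3 (P, w=20) cum 120
  y=8 (U, w=100) cum 220
  y=11 (Q, w=80) cum 300  ← median
  y=12 (T, w=20) cum 320
  y=12 (S, w=250) cum 570
⇒ y* = 11

(8, 11)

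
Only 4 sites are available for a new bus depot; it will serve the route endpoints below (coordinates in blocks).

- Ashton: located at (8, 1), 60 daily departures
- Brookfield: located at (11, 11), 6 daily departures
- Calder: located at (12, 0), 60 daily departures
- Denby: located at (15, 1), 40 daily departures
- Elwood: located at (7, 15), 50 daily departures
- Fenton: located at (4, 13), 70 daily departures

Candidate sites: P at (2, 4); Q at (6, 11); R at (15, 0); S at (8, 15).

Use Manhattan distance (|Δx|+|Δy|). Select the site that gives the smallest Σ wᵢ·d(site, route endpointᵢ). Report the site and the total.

Total weighted distance at each candidate:
  P (2, 4): total = 3686
  Q (6, 11): total = 3060
  R (15, 0): total = 3620
  S (8, 15): total = 3332
Minimum is at Q with total 3060 blocks.

Q, total 3060 blocks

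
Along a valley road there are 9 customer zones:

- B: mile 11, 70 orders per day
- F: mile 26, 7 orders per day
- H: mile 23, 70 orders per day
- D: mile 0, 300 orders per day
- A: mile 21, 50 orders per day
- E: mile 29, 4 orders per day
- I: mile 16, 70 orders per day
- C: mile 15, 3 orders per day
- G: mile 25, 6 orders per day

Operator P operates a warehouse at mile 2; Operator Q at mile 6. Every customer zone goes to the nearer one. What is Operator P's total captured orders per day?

300

The indifferent point is the midpoint (2+6)/2 = 4; customer zones left of it (closer to Operator P at 2) go to Operator P, those right go to Operator Q.
  D at 0 (w=300) → Operator P
  B at 11 (w=70) → Operator Q
  C at 15 (w=3) → Operator Q
  I at 16 (w=70) → Operator Q
  A at 21 (w=50) → Operator Q
  H at 23 (w=70) → Operator Q
  G at 25 (w=6) → Operator Q
  F at 26 (w=7) → Operator Q
  E at 29 (w=4) → Operator Q
Operator P captures 300; Operator Q captures 280.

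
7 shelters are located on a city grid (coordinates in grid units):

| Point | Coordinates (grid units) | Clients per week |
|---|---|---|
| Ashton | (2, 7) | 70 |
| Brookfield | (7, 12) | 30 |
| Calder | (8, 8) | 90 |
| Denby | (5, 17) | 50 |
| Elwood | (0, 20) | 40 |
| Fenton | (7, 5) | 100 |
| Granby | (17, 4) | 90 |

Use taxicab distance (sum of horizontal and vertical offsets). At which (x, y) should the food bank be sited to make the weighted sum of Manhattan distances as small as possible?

Manhattan distance separates: Σwᵢ(|x−xᵢ|+|y−yᵢ|) = Σwᵢ|x−xᵢ| + Σwᵢ|y−yᵢ|, so x and y are optimised independently as 1-D weighted medians.
Total weight W = 470; half = 235.
x-coordinate, sorted with cumulative weight:
  x=0 (Elwood, w=40) cum 40
  x=2 (Ashton, w=70) cum 110
  x=5 (Denby, w=50) cum 160
  x=7 (Brookfield, w=30) cum 190
  x=7 (Fenton, w=100) cum 290  ← median
  x=8 (Calder, w=90) cum 380
  x=17 (Granby, w=90) cum 470
⇒ x* = 7
y-coordinate, sorted with cumulative weight:
  y=4 (Granby, w=90) cum 90
  y=5 (Fenton, w=100) cum 190
  y=7 (Ashton, w=70) cum 260  ← median
  y=8 (Calder, w=90) cum 350
  y=12 (Brookfield, w=30) cum 380
  y=17 (Denby, w=50) cum 430
  y=20 (Elwood, w=40) cum 470
⇒ y* = 7

(7, 7)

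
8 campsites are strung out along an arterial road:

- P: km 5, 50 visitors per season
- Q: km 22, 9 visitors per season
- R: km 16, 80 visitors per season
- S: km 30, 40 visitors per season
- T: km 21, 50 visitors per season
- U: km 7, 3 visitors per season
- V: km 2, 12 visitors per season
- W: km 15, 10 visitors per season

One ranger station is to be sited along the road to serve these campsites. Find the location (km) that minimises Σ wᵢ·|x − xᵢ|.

For a sum of weighted absolute distances on a line, the optimum is the weighted median (not the mean). Total weight W = 254; half-weight = 127.
Sort by position and accumulate weight:
  km 2 (V, w=12) → cum 12
  km 5 (P, w=50) → cum 62
  km 7 (U, w=3) → cum 65
  km 15 (W, w=10) → cum 75
  km 16 (R, w=80) → cum 155  ≥ 127 → median here
  km 21 (T, w=50) → cum 205
  km 22 (Q, w=9) → cum 214
  km 30 (S, w=40) → cum 254
Optimal location: km 16.

x = 16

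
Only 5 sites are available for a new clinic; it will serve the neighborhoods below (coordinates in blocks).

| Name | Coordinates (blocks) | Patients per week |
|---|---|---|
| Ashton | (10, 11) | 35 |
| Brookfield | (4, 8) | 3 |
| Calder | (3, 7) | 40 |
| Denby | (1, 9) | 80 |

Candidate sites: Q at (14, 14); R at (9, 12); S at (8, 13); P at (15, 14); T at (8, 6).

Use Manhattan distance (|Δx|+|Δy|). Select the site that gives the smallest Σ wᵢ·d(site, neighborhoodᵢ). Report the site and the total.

T, total 1303 blocks

Total weighted distance at each candidate:
  Q (14, 14): total = 2453
  R (9, 12): total = 1417
  S (8, 13): total = 1487
  P (15, 14): total = 2611
  T (8, 6): total = 1303
Minimum is at T with total 1303 blocks.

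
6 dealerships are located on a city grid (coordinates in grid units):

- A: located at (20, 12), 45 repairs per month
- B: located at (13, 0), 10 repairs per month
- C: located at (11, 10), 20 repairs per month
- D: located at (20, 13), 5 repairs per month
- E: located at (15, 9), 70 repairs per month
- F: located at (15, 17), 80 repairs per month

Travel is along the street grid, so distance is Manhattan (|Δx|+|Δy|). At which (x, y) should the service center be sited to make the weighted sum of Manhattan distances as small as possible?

(15, 12)

Manhattan distance separates: Σwᵢ(|x−xᵢ|+|y−yᵢ|) = Σwᵢ|x−xᵢ| + Σwᵢ|y−yᵢ|, so x and y are optimised independently as 1-D weighted medians.
Total weight W = 230; half = 115.
x-coordinate, sorted with cumulative weight:
  x=11 (C, w=20) cum 20
  x=13 (B, w=10) cum 30
  x=15 (E, w=70) cum 100
  x=15 (F, w=80) cum 180  ← median
  x=20 (A, w=45) cum 225
  x=20 (D, w=5) cum 230
⇒ x* = 15
y-coordinate, sorted with cumulative weight:
  y=0 (B, w=10) cum 10
  y=9 (E, w=70) cum 80
  y=10 (C, w=20) cum 100
  y=12 (A, w=45) cum 145  ← median
  y=13 (D, w=5) cum 150
  y=17 (F, w=80) cum 230
⇒ y* = 12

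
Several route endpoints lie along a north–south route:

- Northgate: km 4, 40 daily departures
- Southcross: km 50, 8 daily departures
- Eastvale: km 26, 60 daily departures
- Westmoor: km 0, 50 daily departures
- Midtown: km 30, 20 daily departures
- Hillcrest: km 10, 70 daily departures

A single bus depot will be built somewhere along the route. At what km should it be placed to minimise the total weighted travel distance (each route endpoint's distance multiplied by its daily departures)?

x = 10

For a sum of weighted absolute distances on a line, the optimum is the weighted median (not the mean). Total weight W = 248; half-weight = 124.
Sort by position and accumulate weight:
  km 0 (Westmoor, w=50) → cum 50
  km 4 (Northgate, w=40) → cum 90
  km 10 (Hillcrest, w=70) → cum 160  ≥ 124 → median here
  km 26 (Eastvale, w=60) → cum 220
  km 30 (Midtown, w=20) → cum 240
  km 50 (Southcross, w=8) → cum 248
Optimal location: km 10.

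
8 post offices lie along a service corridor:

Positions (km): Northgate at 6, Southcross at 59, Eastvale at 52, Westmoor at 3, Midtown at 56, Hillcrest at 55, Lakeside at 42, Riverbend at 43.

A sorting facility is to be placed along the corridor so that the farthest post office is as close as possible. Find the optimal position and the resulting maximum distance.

location 31, max distance 28

The 1-center on a line is the midpoint of the two extreme points: leftmost at 3, rightmost at 59.
Optimal location = (3 + 59)/2 = 31; maximum distance = (59 − 3)/2 = 28.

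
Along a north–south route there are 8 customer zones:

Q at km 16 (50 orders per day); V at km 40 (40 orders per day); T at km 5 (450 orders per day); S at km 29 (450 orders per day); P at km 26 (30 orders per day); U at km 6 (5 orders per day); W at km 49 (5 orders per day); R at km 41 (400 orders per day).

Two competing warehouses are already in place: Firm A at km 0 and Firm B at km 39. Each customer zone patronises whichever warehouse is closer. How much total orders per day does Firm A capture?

The indifferent point is the midpoint (0+39)/2 = 19.5; customer zones left of it (closer to Firm A at 0) go to Firm A, those right go to Firm B.
  T at 5 (w=450) → Firm A
  U at 6 (w=5) → Firm A
  Q at 16 (w=50) → Firm A
  P at 26 (w=30) → Firm B
  S at 29 (w=450) → Firm B
  V at 40 (w=40) → Firm B
  R at 41 (w=400) → Firm B
  W at 49 (w=5) → Firm B
Firm A captures 505; Firm B captures 925.

505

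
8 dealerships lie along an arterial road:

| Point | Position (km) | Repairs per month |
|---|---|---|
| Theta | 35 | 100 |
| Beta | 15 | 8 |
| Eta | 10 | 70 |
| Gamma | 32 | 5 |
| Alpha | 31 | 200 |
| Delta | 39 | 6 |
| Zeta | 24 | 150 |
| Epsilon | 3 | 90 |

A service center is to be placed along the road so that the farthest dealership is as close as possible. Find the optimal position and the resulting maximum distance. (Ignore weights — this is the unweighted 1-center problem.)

location 21, max distance 18

The 1-center on a line is the midpoint of the two extreme points: leftmost at 3, rightmost at 39.
Optimal location = (3 + 39)/2 = 21; maximum distance = (39 − 3)/2 = 18.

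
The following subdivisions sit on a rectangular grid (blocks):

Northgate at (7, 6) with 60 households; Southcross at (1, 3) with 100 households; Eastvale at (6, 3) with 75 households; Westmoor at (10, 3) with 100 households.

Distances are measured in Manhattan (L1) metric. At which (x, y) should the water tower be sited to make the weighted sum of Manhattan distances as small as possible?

(6, 3)

Manhattan distance separates: Σwᵢ(|x−xᵢ|+|y−yᵢ|) = Σwᵢ|x−xᵢ| + Σwᵢ|y−yᵢ|, so x and y are optimised independently as 1-D weighted medians.
Total weight W = 335; half = 167.5.
x-coordinate, sorted with cumulative weight:
  x=1 (Southcross, w=100) cum 100
  x=6 (Eastvale, w=75) cum 175  ← median
  x=7 (Northgate, w=60) cum 235
  x=10 (Westmoor, w=100) cum 335
⇒ x* = 6
y-coordinate, sorted with cumulative weight:
  y=3 (Southcross, w=100) cum 100
  y=3 (Eastvale, w=75) cum 175  ← median
  y=3 (Westmoor, w=100) cum 275
  y=6 (Northgate, w=60) cum 335
⇒ y* = 3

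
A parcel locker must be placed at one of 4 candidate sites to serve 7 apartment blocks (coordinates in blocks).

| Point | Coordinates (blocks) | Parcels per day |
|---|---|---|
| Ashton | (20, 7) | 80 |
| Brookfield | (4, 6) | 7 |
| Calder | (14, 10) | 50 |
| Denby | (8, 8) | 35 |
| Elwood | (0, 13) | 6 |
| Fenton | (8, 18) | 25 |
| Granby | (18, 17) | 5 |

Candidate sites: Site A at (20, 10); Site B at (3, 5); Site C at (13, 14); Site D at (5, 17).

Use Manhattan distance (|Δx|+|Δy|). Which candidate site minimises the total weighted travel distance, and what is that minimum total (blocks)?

Site A, total 1853 blocks

Total weighted distance at each candidate:
  Site A (20, 10): total = 1853
  Site B (3, 5): total = 3265
  Site C (13, 14): total = 2223
  Site D (5, 17): total = 3523
Minimum is at Site A with total 1853 blocks.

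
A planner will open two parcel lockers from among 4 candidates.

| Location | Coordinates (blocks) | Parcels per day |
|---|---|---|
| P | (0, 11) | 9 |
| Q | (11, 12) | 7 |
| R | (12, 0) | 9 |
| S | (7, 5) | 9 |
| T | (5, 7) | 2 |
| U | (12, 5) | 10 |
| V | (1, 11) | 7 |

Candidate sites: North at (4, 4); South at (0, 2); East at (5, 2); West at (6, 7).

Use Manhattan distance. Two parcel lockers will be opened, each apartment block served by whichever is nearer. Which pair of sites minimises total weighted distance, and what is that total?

Evaluate every pair (each demand assigned to the nearer of the two):
  {East, West}: total = 413
  {North, West}: total = 440
  {South, West}: total = 440
  {North, East}: total = 489
  {North, South}: total = 498
  {South, East}: total = 499
Best pair: {East, West} with total 413.

{East, West}, total 413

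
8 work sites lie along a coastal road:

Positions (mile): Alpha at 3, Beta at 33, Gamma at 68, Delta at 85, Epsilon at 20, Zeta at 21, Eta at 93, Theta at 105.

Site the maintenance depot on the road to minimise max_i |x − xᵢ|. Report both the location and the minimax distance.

location 54, max distance 51

The 1-center on a line is the midpoint of the two extreme points: leftmost at 3, rightmost at 105.
Optimal location = (3 + 105)/2 = 54; maximum distance = (105 − 3)/2 = 51.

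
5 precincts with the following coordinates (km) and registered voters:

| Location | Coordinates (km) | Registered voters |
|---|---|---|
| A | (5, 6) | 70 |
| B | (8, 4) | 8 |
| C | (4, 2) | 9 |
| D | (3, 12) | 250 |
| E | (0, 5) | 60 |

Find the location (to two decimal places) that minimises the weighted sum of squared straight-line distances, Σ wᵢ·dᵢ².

The minimiser of Σwᵢ‖p−pᵢ‖² is the weighted centroid p* = (Σwᵢpᵢ)/(Σwᵢ).
Σwᵢ = 397.
Σwᵢxᵢ = 70·5 + 8·8 + 9·4 + 250·3 + 60·0 = 1200.
Σwᵢyᵢ = 70·6 + 8·4 + 9·2 + 250·12 + 60·5 = 3770.
x* = 1200/397 = 3.02, y* = 3770/397 = 9.50.

(3.02, 9.50)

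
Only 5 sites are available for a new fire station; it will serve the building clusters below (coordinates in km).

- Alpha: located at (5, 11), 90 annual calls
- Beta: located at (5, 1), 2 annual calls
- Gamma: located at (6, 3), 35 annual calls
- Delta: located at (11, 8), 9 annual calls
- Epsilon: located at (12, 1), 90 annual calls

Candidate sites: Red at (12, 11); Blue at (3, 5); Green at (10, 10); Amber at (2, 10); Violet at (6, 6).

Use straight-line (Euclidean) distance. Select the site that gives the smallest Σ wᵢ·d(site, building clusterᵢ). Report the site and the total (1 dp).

Total weighted distance at each candidate:
  Red (12, 11): total = 1932.9
  Blue (3, 5): total = 1667.6
  Green (10, 10): total = 1611.6
  Amber (2, 10): total = 1879.6
  Violet (6, 6): total = 1325.5
Minimum is at Violet with total 1325.5 km.

Violet, total 1325.5 km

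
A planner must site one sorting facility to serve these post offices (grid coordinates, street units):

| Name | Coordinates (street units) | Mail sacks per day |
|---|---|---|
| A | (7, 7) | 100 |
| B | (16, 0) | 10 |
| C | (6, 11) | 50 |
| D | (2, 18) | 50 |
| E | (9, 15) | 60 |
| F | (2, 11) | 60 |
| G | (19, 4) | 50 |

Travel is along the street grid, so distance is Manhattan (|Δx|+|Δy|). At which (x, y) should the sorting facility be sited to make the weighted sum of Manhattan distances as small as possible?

(7, 11)

Manhattan distance separates: Σwᵢ(|x−xᵢ|+|y−yᵢ|) = Σwᵢ|x−xᵢ| + Σwᵢ|y−yᵢ|, so x and y are optimised independently as 1-D weighted medians.
Total weight W = 380; half = 190.
x-coordinate, sorted with cumulative weight:
  x=2 (D, w=50) cum 50
  x=2 (F, w=60) cum 110
  x=6 (C, w=50) cum 160
  x=7 (A, w=100) cum 260  ← median
  x=9 (E, w=60) cum 320
  x=16 (B, w=10) cum 330
  x=19 (G, w=50) cum 380
⇒ x* = 7
y-coordinate, sorted with cumulative weight:
  y=0 (B, w=10) cum 10
  y=4 (G, w=50) cum 60
  y=7 (A, w=100) cum 160
  y=11 (C, w=50) cum 210  ← median
  y=11 (F, w=60) cum 270
  y=15 (E, w=60) cum 330
  y=18 (D, w=50) cum 380
⇒ y* = 11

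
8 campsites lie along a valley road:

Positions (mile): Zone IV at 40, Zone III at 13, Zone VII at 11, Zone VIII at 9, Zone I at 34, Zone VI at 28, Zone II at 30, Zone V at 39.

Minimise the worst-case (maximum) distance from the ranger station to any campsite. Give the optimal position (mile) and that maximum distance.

location 24.5, max distance 15.5

The 1-center on a line is the midpoint of the two extreme points: leftmost at 9, rightmost at 40.
Optimal location = (9 + 40)/2 = 24.5; maximum distance = (40 − 9)/2 = 15.5.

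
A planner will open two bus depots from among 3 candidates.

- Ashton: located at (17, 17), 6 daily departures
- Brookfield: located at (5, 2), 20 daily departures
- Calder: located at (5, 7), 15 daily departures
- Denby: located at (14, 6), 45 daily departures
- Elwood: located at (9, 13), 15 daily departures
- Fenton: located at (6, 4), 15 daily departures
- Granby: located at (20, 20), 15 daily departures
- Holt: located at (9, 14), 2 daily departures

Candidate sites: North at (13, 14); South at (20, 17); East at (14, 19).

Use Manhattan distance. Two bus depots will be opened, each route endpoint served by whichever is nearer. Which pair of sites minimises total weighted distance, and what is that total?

Evaluate every pair (each demand assigned to the nearer of the two):
  {North, South}: total = 1431
  {North, East}: total = 1503
  {South, East}: total = 2013
Best pair: {North, South} with total 1431.

{North, South}, total 1431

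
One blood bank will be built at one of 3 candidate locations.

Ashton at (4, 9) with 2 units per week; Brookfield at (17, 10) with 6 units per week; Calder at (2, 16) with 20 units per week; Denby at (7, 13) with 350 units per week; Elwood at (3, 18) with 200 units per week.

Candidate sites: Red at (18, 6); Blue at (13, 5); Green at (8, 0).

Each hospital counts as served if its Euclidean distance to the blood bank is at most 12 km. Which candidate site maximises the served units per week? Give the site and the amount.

Blue, covering 358

Coverage radius r = 12 km; a point is covered iff (Δx)²+(Δy)² ≤ 12² = 144.
  Red (18, 6): covers {Brookfield} → 6
  Blue (13, 5): covers {Ashton, Brookfield, Denby} → 358
  Green (8, 0): covers {Ashton} → 2
Maximum coverage at Blue: 358 units per week.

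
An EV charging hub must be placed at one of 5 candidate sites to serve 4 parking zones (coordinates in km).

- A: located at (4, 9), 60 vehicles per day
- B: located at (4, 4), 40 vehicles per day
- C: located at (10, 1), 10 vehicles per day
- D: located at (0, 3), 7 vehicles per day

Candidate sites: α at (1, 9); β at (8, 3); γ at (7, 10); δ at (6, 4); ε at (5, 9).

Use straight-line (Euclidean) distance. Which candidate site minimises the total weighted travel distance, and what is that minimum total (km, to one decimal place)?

ε, total 413.0 km

Total weighted distance at each candidate:
  α (1, 9): total = 576.2
  β (8, 3): total = 681.9
  γ (7, 10): total = 622.2
  δ (6, 4): total = 495.7
  ε (5, 9): total = 413.0
Minimum is at ε with total 413.0 km.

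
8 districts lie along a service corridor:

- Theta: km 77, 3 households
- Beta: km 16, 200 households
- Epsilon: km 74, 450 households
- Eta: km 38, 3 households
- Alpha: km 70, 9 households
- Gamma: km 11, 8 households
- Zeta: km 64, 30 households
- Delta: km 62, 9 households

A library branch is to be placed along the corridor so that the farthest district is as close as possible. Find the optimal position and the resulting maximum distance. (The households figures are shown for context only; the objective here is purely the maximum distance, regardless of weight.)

location 44, max distance 33

The 1-center on a line is the midpoint of the two extreme points: leftmost at 11, rightmost at 77.
Optimal location = (11 + 77)/2 = 44; maximum distance = (77 − 11)/2 = 33.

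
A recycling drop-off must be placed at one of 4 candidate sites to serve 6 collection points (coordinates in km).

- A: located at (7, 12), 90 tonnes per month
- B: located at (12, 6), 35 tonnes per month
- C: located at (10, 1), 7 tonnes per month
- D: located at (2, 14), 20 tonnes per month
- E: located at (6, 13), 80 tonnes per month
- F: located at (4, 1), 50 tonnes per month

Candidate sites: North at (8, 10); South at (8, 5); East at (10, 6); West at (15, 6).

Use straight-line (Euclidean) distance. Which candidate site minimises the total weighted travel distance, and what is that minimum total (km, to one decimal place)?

Total weighted distance at each candidate:
  North (8, 10): total = 1388.9
  South (8, 5): total = 1970.9
  East (10, 6): total = 1970.5
  West (15, 6): total = 2876.1
Minimum is at North with total 1388.9 km.

North, total 1388.9 km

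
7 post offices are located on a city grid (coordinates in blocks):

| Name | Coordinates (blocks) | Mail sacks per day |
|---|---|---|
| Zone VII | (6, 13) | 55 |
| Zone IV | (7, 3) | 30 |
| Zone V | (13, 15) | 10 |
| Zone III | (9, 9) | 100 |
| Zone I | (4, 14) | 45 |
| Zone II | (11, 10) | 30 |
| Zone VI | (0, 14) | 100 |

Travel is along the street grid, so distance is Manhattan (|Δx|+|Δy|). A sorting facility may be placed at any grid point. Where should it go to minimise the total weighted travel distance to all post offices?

Manhattan distance separates: Σwᵢ(|x−xᵢ|+|y−yᵢ|) = Σwᵢ|x−xᵢ| + Σwᵢ|y−yᵢ|, so x and y are optimised independently as 1-D weighted medians.
Total weight W = 370; half = 185.
x-coordinate, sorted with cumulative weight:
  x=0 (Zone VI, w=100) cum 100
  x=4 (Zone I, w=45) cum 145
  x=6 (Zone VII, w=55) cum 200  ← median
  x=7 (Zone IV, w=30) cum 230
  x=9 (Zone III, w=100) cum 330
  x=11 (Zone II, w=30) cum 360
  x=13 (Zone V, w=10) cum 370
⇒ x* = 6
y-coordinate, sorted with cumulative weight:
  y=3 (Zone IV, w=30) cum 30
  y=9 (Zone III, w=100) cum 130
  y=10 (Zone II, w=30) cum 160
  y=13 (Zone VII, w=55) cum 215  ← median
  y=14 (Zone I, w=45) cum 260
  y=14 (Zone VI, w=100) cum 360
  y=15 (Zone V, w=10) cum 370
⇒ y* = 13

(6, 13)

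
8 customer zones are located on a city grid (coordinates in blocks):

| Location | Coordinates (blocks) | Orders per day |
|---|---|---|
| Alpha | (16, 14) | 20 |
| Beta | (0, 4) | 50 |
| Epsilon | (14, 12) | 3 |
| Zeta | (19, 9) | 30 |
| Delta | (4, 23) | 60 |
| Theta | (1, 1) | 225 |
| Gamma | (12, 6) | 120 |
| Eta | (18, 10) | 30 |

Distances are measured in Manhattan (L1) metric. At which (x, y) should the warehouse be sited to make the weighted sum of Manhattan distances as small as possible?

(1, 4)

Manhattan distance separates: Σwᵢ(|x−xᵢ|+|y−yᵢ|) = Σwᵢ|x−xᵢ| + Σwᵢ|y−yᵢ|, so x and y are optimised independently as 1-D weighted medians.
Total weight W = 538; half = 269.
x-coordinate, sorted with cumulative weight:
  x=0 (Beta, w=50) cum 50
  x=1 (Theta, w=225) cum 275  ← median
  x=4 (Delta, w=60) cum 335
  x=12 (Gamma, w=120) cum 455
  x=14 (Epsilon, w=3) cum 458
  x=16 (Alpha, w=20) cum 478
  x=18 (Eta, w=30) cum 508
  x=19 (Zeta, w=30) cum 538
⇒ x* = 1
y-coordinate, sorted with cumulative weight:
  y=1 (Theta, w=225) cum 225
  y=4 (Beta, w=50) cum 275  ← median
  y=6 (Gamma, w=120) cum 395
  y=9 (Zeta, w=30) cum 425
  y=10 (Eta, w=30) cum 455
  y=12 (Epsilon, w=3) cum 458
  y=14 (Alpha, w=20) cum 478
  y=23 (Delta, w=60) cum 538
⇒ y* = 4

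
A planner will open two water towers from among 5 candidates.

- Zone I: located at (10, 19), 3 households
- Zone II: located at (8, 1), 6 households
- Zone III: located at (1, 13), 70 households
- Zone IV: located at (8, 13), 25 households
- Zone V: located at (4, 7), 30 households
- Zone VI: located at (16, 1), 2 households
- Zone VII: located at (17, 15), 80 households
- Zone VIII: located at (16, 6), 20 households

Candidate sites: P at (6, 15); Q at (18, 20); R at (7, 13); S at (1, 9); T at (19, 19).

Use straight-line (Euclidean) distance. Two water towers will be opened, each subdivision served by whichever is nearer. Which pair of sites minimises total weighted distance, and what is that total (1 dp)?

Evaluate every pair (each demand assigned to the nearer of the two):
  {S, T}: total = 1339.1
  {R, T}: total = 1354.4
  {Q, S}: total = 1402.5
  {Q, R}: total = 1404.6
  {P, T}: total = 1455.9
  {P, Q}: total = 1508.3
  {R, S}: total = 1571.0
  {P, S}: total = 1722.7
  {P, R}: total = 1766.3
  {Q, T}: total = 2977.1
Best pair: {S, T} with total 1339.1.

{S, T}, total 1339.1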